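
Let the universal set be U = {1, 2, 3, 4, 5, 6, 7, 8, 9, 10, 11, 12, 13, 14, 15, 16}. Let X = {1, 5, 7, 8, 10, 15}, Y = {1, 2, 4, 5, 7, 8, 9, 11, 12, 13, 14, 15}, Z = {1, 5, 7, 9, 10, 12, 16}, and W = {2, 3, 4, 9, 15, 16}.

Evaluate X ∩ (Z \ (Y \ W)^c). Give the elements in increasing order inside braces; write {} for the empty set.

{1, 5, 7}

Y \ W = {1, 5, 7, 8, 11, 12, 13, 14}
(Y \ W)^c = {2, 3, 4, 6, 9, 10, 15, 16}
Z \ (Y \ W)^c = {1, 5, 7, 12}
X ∩ (Z \ (Y \ W)^c) = {1, 5, 7}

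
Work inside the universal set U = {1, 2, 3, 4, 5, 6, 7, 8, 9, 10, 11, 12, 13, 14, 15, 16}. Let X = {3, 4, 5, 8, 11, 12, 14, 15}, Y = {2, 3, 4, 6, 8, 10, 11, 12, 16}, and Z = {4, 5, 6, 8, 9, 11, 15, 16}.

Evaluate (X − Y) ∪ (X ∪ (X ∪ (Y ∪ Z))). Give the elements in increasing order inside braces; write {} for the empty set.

X − Y = {5, 14, 15}
Y ∪ Z = {2, 3, 4, 5, 6, 8, 9, 10, 11, 12, 15, 16}
X ∪ (Y ∪ Z) = {2, 3, 4, 5, 6, 8, 9, 10, 11, 12, 14, 15, 16}
X ∪ (X ∪ (Y ∪ Z)) = {2, 3, 4, 5, 6, 8, 9, 10, 11, 12, 14, 15, 16}
(X − Y) ∪ (X ∪ (X ∪ (Y ∪ Z))) = {2, 3, 4, 5, 6, 8, 9, 10, 11, 12, 14, 15, 16}

{2, 3, 4, 5, 6, 8, 9, 10, 11, 12, 14, 15, 16}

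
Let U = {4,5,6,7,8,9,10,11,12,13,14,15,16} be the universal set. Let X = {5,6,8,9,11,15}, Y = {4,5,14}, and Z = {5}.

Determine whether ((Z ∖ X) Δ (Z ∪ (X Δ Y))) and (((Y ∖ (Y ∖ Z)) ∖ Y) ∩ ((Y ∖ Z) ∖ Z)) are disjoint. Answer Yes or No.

Yes

Z ∖ X = {}
X Δ Y = {4,6,8,9,11,14,15}
Z ∪ (X Δ Y) = {4,5,6,8,9,11,14,15}
(Z ∖ X) Δ (Z ∪ (X Δ Y)) = {4,5,6,8,9,11,14,15}
Y ∖ Z = {4,14}
Y ∖ (Y ∖ Z) = {5}
(Y ∖ (Y ∖ Z)) ∖ Y = {}
(Y ∖ Z) ∖ Z = {4,14}
((Y ∖ (Y ∖ Z)) ∖ Y) ∩ ((Y ∖ Z) ∖ Z) = {}
{4,5,6,8,9,11,14,15} and {} share no elements.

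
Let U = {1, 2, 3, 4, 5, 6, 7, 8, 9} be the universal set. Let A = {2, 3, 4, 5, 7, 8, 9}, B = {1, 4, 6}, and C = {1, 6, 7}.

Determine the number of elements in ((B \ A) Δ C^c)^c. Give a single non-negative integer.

1

B \ A = {1, 6}
C^c = {2, 3, 4, 5, 8, 9}
(B \ A) Δ C^c = {1, 2, 3, 4, 5, 6, 8, 9}
((B \ A) Δ C^c)^c = {7}
|((B \ A) Δ C^c)^c| = 1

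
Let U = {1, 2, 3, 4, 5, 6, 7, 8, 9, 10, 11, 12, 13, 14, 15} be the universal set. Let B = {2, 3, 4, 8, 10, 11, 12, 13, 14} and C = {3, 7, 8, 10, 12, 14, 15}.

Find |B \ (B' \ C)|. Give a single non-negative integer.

B' = {1, 5, 6, 7, 9, 15}
B' \ C = {1, 5, 6, 9}
B \ (B' \ C) = {2, 3, 4, 8, 10, 11, 12, 13, 14}
|B \ (B' \ C)| = 9

9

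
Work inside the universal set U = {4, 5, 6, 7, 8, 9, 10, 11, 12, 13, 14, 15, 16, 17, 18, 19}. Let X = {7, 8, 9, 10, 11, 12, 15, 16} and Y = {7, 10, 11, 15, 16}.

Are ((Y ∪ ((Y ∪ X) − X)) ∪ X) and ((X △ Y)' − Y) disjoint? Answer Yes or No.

Y ∪ X = {7, 8, 9, 10, 11, 12, 15, 16}
(Y ∪ X) − X = {}
Y ∪ ((Y ∪ X) − X) = {7, 10, 11, 15, 16}
(Y ∪ ((Y ∪ X) − X)) ∪ X = {7, 8, 9, 10, 11, 12, 15, 16}
X △ Y = {8, 9, 12}
(X △ Y)' = {4, 5, 6, 7, 10, 11, 13, 14, 15, 16, 17, 18, 19}
(X △ Y)' − Y = {4, 5, 6, 13, 14, 17, 18, 19}
{7, 8, 9, 10, 11, 12, 15, 16} and {4, 5, 6, 13, 14, 17, 18, 19} share no elements.

Yes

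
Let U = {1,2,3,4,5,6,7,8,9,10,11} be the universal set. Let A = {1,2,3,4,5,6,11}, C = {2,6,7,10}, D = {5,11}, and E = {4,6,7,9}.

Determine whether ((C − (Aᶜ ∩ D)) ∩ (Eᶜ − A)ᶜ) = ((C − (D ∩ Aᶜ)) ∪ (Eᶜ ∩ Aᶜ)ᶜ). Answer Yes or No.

Aᶜ = {7,8,9,10}
Aᶜ ∩ D = {}
C − (Aᶜ ∩ D) = {2,6,7,10}
Eᶜ = {1,2,3,5,8,10,11}
Eᶜ − A = {8,10}
(Eᶜ − A)ᶜ = {1,2,3,4,5,6,7,9,11}
(C − (Aᶜ ∩ D)) ∩ (Eᶜ − A)ᶜ = {2,6,7}
D ∩ Aᶜ = {}
C − (D ∩ Aᶜ) = {2,6,7,10}
Eᶜ ∩ Aᶜ = {8,10}
(Eᶜ ∩ Aᶜ)ᶜ = {1,2,3,4,5,6,7,9,11}
(C − (D ∩ Aᶜ)) ∪ (Eᶜ ∩ Aᶜ)ᶜ = {1,2,3,4,5,6,7,9,10,11}
1 ∈ (C − (D ∩ Aᶜ)) ∪ (Eᶜ ∩ Aᶜ)ᶜ but 1 ∉ (C − (Aᶜ ∩ D)) ∩ (Eᶜ − A)ᶜ, so they differ.

No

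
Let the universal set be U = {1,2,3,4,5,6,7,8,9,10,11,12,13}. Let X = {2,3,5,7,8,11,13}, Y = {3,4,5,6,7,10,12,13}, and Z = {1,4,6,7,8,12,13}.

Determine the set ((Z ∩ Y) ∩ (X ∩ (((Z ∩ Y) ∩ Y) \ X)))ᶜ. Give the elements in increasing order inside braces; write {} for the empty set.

{1,2,3,4,5,6,7,8,9,10,11,12,13}

Z ∩ Y = {4,6,7,12,13}
(Z ∩ Y) ∩ Y = {4,6,7,12,13}
((Z ∩ Y) ∩ Y) \ X = {4,6,12}
X ∩ (((Z ∩ Y) ∩ Y) \ X) = {}
(Z ∩ Y) ∩ (X ∩ (((Z ∩ Y) ∩ Y) \ X)) = {}
((Z ∩ Y) ∩ (X ∩ (((Z ∩ Y) ∩ Y) \ X)))ᶜ = {1,2,3,4,5,6,7,8,9,10,11,12,13}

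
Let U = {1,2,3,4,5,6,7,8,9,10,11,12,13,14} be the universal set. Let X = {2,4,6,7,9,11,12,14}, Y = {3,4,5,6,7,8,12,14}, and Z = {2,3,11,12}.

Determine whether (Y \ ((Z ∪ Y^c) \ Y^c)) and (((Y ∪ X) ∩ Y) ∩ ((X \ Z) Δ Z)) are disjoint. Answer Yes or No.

Y^c = {1,2,9,10,11,13}
Z ∪ Y^c = {1,2,3,9,10,11,12,13}
(Z ∪ Y^c) \ Y^c = {3,12}
Y \ ((Z ∪ Y^c) \ Y^c) = {4,5,6,7,8,14}
Y ∪ X = {2,3,4,5,6,7,8,9,11,12,14}
(Y ∪ X) ∩ Y = {3,4,5,6,7,8,12,14}
X \ Z = {4,6,7,9,14}
(X \ Z) Δ Z = {2,3,4,6,7,9,11,12,14}
((Y ∪ X) ∩ Y) ∩ ((X \ Z) Δ Z) = {3,4,6,7,12,14}
4 lies in both, so they are not disjoint.

No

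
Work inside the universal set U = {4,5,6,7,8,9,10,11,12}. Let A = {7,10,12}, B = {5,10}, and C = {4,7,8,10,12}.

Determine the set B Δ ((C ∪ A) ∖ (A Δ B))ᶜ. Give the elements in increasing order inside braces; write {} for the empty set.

C ∪ A = {4,7,8,10,12}
A Δ B = {5,7,12}
(C ∪ A) ∖ (A Δ B) = {4,8,10}
((C ∪ A) ∖ (A Δ B))ᶜ = {5,6,7,9,11,12}
B Δ ((C ∪ A) ∖ (A Δ B))ᶜ = {6,7,9,10,11,12}

{6,7,9,10,11,12}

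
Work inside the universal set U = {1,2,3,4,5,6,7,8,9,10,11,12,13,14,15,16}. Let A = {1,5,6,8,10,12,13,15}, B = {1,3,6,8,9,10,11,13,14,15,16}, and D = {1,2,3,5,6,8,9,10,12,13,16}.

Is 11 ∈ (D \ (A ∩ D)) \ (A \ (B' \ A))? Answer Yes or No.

No

11 ∉ A and 11 ∉ D, so 11 ∉ A ∩ D
11 ∉ D and 11 ∉ (A ∩ D), so 11 ∉ D \ (A ∩ D)
11 ∈ B, so 11 ∉ B'
11 ∉ B' and 11 ∉ A, so 11 ∉ B' \ A
11 ∉ A and 11 ∉ (B' \ A), so 11 ∉ A \ (B' \ A)
11 ∉ (D \ (A ∩ D)) and 11 ∉ (A \ (B' \ A)), so 11 ∉ (D \ (A ∩ D)) \ (A \ (B' \ A))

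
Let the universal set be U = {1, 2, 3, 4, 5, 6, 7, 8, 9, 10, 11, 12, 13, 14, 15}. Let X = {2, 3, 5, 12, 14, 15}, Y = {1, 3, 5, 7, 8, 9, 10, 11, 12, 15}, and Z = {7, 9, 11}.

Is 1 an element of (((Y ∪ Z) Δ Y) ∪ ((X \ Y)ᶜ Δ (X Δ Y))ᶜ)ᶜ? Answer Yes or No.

1 ∈ Y and 1 ∉ Z, so 1 ∈ Y ∪ Z
1 ∈ (Y ∪ Z) and 1 ∈ Y, so 1 ∉ (Y ∪ Z) Δ Y
1 ∉ X and 1 ∈ Y, so 1 ∉ X \ Y
1 ∈ (X \ Y)ᶜ since 1 ∉ (X \ Y)
1 ∉ X and 1 ∈ Y, so 1 ∈ X Δ Y
1 ∈ (X \ Y)ᶜ and 1 ∈ (X Δ Y), so 1 ∉ (X \ Y)ᶜ Δ (X Δ Y)
1 ∈ ((X \ Y)ᶜ Δ (X Δ Y))ᶜ since 1 ∉ ((X \ Y)ᶜ Δ (X Δ Y))
1 ∉ ((Y ∪ Z) Δ Y) and 1 ∈ ((X \ Y)ᶜ Δ (X Δ Y))ᶜ, so 1 ∈ ((Y ∪ Z) Δ Y) ∪ ((X \ Y)ᶜ Δ (X Δ Y))ᶜ
1 ∉ (((Y ∪ Z) Δ Y) ∪ ((X \ Y)ᶜ Δ (X Δ Y))ᶜ)ᶜ since 1 ∈ (((Y ∪ Z) Δ Y) ∪ ((X \ Y)ᶜ Δ (X Δ Y))ᶜ)

No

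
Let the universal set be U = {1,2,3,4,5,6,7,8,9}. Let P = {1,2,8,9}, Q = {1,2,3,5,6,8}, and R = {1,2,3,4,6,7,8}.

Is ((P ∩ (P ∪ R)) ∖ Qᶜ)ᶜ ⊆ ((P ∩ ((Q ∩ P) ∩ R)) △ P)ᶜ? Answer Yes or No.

P ∪ R = {1,2,3,4,6,7,8,9}
P ∩ (P ∪ R) = {1,2,8,9}
Qᶜ = {4,7,9}
(P ∩ (P ∪ R)) ∖ Qᶜ = {1,2,8}
((P ∩ (P ∪ R)) ∖ Qᶜ)ᶜ = {3,4,5,6,7,9}
Q ∩ P = {1,2,8}
(Q ∩ P) ∩ R = {1,2,8}
P ∩ ((Q ∩ P) ∩ R) = {1,2,8}
(P ∩ ((Q ∩ P) ∩ R)) △ P = {9}
((P ∩ ((Q ∩ P) ∩ R)) △ P)ᶜ = {1,2,3,4,5,6,7,8}
9 ∈ ((P ∩ (P ∪ R)) ∖ Qᶜ)ᶜ but 9 ∉ ((P ∩ ((Q ∩ P) ∩ R)) △ P)ᶜ, so the inclusion fails.

No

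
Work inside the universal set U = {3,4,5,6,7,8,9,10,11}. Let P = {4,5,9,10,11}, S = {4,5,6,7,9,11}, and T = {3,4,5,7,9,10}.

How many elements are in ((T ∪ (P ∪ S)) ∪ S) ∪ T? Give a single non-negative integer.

P ∪ S = {4,5,6,7,9,10,11}
T ∪ (P ∪ S) = {3,4,5,6,7,9,10,11}
(T ∪ (P ∪ S)) ∪ S = {3,4,5,6,7,9,10,11}
((T ∪ (P ∪ S)) ∪ S) ∪ T = {3,4,5,6,7,9,10,11}
|((T ∪ (P ∪ S)) ∪ S) ∪ T| = 8

8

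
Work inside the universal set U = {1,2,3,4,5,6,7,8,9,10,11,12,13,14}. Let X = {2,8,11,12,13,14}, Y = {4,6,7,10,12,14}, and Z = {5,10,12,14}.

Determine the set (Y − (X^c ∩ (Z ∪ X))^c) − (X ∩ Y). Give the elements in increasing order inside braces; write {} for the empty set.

{10}

X^c = {1,3,4,5,6,7,9,10}
Z ∪ X = {2,5,8,10,11,12,13,14}
X^c ∩ (Z ∪ X) = {5,10}
(X^c ∩ (Z ∪ X))^c = {1,2,3,4,6,7,8,9,11,12,13,14}
Y − (X^c ∩ (Z ∪ X))^c = {10}
X ∩ Y = {12,14}
(Y − (X^c ∩ (Z ∪ X))^c) − (X ∩ Y) = {10}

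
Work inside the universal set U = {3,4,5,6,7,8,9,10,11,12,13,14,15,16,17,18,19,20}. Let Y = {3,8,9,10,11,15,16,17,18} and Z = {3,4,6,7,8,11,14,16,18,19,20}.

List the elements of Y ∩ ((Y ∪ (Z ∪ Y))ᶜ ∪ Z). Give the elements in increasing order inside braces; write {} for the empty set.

Z ∪ Y = {3,4,6,7,8,9,10,11,14,15,16,17,18,19,20}
Y ∪ (Z ∪ Y) = {3,4,6,7,8,9,10,11,14,15,16,17,18,19,20}
(Y ∪ (Z ∪ Y))ᶜ = {5,12,13}
(Y ∪ (Z ∪ Y))ᶜ ∪ Z = {3,4,5,6,7,8,11,12,13,14,16,18,19,20}
Y ∩ ((Y ∪ (Z ∪ Y))ᶜ ∪ Z) = {3,8,11,16,18}

{3,8,11,16,18}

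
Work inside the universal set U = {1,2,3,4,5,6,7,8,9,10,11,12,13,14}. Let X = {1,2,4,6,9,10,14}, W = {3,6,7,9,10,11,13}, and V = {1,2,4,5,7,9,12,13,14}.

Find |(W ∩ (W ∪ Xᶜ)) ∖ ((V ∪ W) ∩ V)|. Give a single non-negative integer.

4

Xᶜ = {3,5,7,8,11,12,13}
W ∪ Xᶜ = {3,5,6,7,8,9,10,11,12,13}
W ∩ (W ∪ Xᶜ) = {3,6,7,9,10,11,13}
V ∪ W = {1,2,3,4,5,6,7,9,10,11,12,13,14}
(V ∪ W) ∩ V = {1,2,4,5,7,9,12,13,14}
(W ∩ (W ∪ Xᶜ)) ∖ ((V ∪ W) ∩ V) = {3,6,10,11}
|(W ∩ (W ∪ Xᶜ)) ∖ ((V ∪ W) ∩ V)| = 4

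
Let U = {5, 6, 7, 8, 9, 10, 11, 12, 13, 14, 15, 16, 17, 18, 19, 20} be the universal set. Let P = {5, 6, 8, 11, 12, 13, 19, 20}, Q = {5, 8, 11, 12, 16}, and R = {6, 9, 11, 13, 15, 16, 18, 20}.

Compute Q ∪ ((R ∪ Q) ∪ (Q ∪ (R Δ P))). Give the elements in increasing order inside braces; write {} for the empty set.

R ∪ Q = {5, 6, 8, 9, 11, 12, 13, 15, 16, 18, 20}
R Δ P = {5, 8, 9, 12, 15, 16, 18, 19}
Q ∪ (R Δ P) = {5, 8, 9, 11, 12, 15, 16, 18, 19}
(R ∪ Q) ∪ (Q ∪ (R Δ P)) = {5, 6, 8, 9, 11, 12, 13, 15, 16, 18, 19, 20}
Q ∪ ((R ∪ Q) ∪ (Q ∪ (R Δ P))) = {5, 6, 8, 9, 11, 12, 13, 15, 16, 18, 19, 20}

{5, 6, 8, 9, 11, 12, 13, 15, 16, 18, 19, 20}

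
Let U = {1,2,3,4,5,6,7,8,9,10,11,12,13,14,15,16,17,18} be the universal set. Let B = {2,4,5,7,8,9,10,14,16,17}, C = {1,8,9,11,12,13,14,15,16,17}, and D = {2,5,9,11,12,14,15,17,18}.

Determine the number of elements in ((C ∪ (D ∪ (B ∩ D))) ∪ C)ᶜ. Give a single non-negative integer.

B ∩ D = {2,5,9,14,17}
D ∪ (B ∩ D) = {2,5,9,11,12,14,15,17,18}
C ∪ (D ∪ (B ∩ D)) = {1,2,5,8,9,11,12,13,14,15,16,17,18}
(C ∪ (D ∪ (B ∩ D))) ∪ C = {1,2,5,8,9,11,12,13,14,15,16,17,18}
((C ∪ (D ∪ (B ∩ D))) ∪ C)ᶜ = {3,4,6,7,10}
|((C ∪ (D ∪ (B ∩ D))) ∪ C)ᶜ| = 5

5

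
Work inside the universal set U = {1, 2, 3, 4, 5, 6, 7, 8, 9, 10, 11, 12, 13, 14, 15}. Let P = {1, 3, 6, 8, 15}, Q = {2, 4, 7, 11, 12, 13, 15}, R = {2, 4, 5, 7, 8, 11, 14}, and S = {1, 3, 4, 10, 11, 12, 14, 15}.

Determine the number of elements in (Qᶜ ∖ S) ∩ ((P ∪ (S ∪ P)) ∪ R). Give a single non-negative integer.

3

Qᶜ = {1, 3, 5, 6, 8, 9, 10, 14}
Qᶜ ∖ S = {5, 6, 8, 9}
S ∪ P = {1, 3, 4, 6, 8, 10, 11, 12, 14, 15}
P ∪ (S ∪ P) = {1, 3, 4, 6, 8, 10, 11, 12, 14, 15}
(P ∪ (S ∪ P)) ∪ R = {1, 2, 3, 4, 5, 6, 7, 8, 10, 11, 12, 14, 15}
(Qᶜ ∖ S) ∩ ((P ∪ (S ∪ P)) ∪ R) = {5, 6, 8}
|(Qᶜ ∖ S) ∩ ((P ∪ (S ∪ P)) ∪ R)| = 3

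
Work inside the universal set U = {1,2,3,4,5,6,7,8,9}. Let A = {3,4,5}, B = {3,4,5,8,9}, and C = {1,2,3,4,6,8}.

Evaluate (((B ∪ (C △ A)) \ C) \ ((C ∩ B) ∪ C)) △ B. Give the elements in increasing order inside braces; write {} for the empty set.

{3,4,8}

C △ A = {1,2,5,6,8}
B ∪ (C △ A) = {1,2,3,4,5,6,8,9}
(B ∪ (C △ A)) \ C = {5,9}
C ∩ B = {3,4,8}
(C ∩ B) ∪ C = {1,2,3,4,6,8}
((B ∪ (C △ A)) \ C) \ ((C ∩ B) ∪ C) = {5,9}
(((B ∪ (C △ A)) \ C) \ ((C ∩ B) ∪ C)) △ B = {3,4,8}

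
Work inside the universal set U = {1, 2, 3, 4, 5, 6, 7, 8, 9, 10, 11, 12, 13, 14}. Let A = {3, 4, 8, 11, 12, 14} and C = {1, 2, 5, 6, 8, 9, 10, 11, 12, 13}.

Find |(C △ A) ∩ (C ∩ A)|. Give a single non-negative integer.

0

C △ A = {1, 2, 3, 4, 5, 6, 9, 10, 13, 14}
C ∩ A = {8, 11, 12}
(C △ A) ∩ (C ∩ A) = {}
|(C △ A) ∩ (C ∩ A)| = 0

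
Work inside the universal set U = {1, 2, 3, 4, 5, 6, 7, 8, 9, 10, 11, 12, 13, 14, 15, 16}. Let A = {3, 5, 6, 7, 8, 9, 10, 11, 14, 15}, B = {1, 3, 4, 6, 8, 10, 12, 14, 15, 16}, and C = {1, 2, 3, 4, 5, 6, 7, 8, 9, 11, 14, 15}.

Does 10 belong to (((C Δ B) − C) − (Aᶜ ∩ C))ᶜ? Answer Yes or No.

10 ∉ C and 10 ∈ B, so 10 ∈ C Δ B
10 ∈ (C Δ B) and 10 ∉ C, so 10 ∈ (C Δ B) − C
10 ∈ A, so 10 ∉ Aᶜ
10 ∉ Aᶜ and 10 ∉ C, so 10 ∉ Aᶜ ∩ C
10 ∈ ((C Δ B) − C) and 10 ∉ (Aᶜ ∩ C), so 10 ∈ ((C Δ B) − C) − (Aᶜ ∩ C)
10 ∉ (((C Δ B) − C) − (Aᶜ ∩ C))ᶜ since 10 ∈ (((C Δ B) − C) − (Aᶜ ∩ C))

No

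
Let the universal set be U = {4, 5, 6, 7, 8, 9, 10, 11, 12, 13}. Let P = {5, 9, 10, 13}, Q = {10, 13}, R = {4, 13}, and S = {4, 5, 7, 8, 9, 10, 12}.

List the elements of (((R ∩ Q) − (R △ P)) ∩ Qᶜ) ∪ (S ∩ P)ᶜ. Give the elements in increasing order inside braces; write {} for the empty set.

{4, 6, 7, 8, 11, 12, 13}

R ∩ Q = {13}
R △ P = {4, 5, 9, 10}
(R ∩ Q) − (R △ P) = {13}
Qᶜ = {4, 5, 6, 7, 8, 9, 11, 12}
((R ∩ Q) − (R △ P)) ∩ Qᶜ = {}
S ∩ P = {5, 9, 10}
(S ∩ P)ᶜ = {4, 6, 7, 8, 11, 12, 13}
(((R ∩ Q) − (R △ P)) ∩ Qᶜ) ∪ (S ∩ P)ᶜ = {4, 6, 7, 8, 11, 12, 13}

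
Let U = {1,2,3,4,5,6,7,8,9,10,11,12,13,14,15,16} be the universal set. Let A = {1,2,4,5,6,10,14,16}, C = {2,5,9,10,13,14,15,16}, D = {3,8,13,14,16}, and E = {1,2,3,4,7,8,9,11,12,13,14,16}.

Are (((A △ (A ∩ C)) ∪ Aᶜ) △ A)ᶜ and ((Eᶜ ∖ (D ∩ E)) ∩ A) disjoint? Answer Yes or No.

No

A ∩ C = {2,5,10,14,16}
A △ (A ∩ C) = {1,4,6}
Aᶜ = {3,7,8,9,11,12,13,15}
(A △ (A ∩ C)) ∪ Aᶜ = {1,3,4,6,7,8,9,11,12,13,15}
((A △ (A ∩ C)) ∪ Aᶜ) △ A = {2,3,5,7,8,9,10,11,12,13,14,15,16}
(((A △ (A ∩ C)) ∪ Aᶜ) △ A)ᶜ = {1,4,6}
Eᶜ = {5,6,10,15}
D ∩ E = {3,8,13,14,16}
Eᶜ ∖ (D ∩ E) = {5,6,10,15}
(Eᶜ ∖ (D ∩ E)) ∩ A = {5,6,10}
6 lies in both, so they are not disjoint.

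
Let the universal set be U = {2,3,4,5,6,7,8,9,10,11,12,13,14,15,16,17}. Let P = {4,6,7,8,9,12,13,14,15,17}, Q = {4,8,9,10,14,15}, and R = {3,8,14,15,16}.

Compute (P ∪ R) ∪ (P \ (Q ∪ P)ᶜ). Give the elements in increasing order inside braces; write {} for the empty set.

{3,4,6,7,8,9,12,13,14,15,16,17}

P ∪ R = {3,4,6,7,8,9,12,13,14,15,16,17}
Q ∪ P = {4,6,7,8,9,10,12,13,14,15,17}
(Q ∪ P)ᶜ = {2,3,5,11,16}
P \ (Q ∪ P)ᶜ = {4,6,7,8,9,12,13,14,15,17}
(P ∪ R) ∪ (P \ (Q ∪ P)ᶜ) = {3,4,6,7,8,9,12,13,14,15,16,17}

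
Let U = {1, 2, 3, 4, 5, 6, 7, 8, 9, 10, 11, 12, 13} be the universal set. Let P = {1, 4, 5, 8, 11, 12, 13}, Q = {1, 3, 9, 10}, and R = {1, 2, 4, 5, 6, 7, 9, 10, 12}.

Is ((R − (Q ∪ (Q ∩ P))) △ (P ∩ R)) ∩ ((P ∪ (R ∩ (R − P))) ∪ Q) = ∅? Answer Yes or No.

No

Q ∩ P = {1}
Q ∪ (Q ∩ P) = {1, 3, 9, 10}
R − (Q ∪ (Q ∩ P)) = {2, 4, 5, 6, 7, 12}
P ∩ R = {1, 4, 5, 12}
(R − (Q ∪ (Q ∩ P))) △ (P ∩ R) = {1, 2, 6, 7}
R − P = {2, 6, 7, 9, 10}
R ∩ (R − P) = {2, 6, 7, 9, 10}
P ∪ (R ∩ (R − P)) = {1, 2, 4, 5, 6, 7, 8, 9, 10, 11, 12, 13}
(P ∪ (R ∩ (R − P))) ∪ Q = {1, 2, 3, 4, 5, 6, 7, 8, 9, 10, 11, 12, 13}
1 lies in both, so they are not disjoint.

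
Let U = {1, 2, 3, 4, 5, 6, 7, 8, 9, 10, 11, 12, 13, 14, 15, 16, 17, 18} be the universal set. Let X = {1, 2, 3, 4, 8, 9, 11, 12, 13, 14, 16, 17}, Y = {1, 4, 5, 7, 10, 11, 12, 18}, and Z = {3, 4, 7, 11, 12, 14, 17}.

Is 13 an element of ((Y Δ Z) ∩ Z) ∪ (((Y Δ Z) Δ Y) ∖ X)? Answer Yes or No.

No

13 ∉ Y and 13 ∉ Z, so 13 ∉ Y Δ Z
13 ∉ (Y Δ Z) and 13 ∉ Z, so 13 ∉ (Y Δ Z) ∩ Z
13 ∉ Y and 13 ∉ Z, so 13 ∉ Y Δ Z
13 ∉ (Y Δ Z) and 13 ∉ Y, so 13 ∉ (Y Δ Z) Δ Y
13 ∉ ((Y Δ Z) Δ Y) and 13 ∈ X, so 13 ∉ ((Y Δ Z) Δ Y) ∖ X
13 ∉ ((Y Δ Z) ∩ Z) and 13 ∉ (((Y Δ Z) Δ Y) ∖ X), so 13 ∉ ((Y Δ Z) ∩ Z) ∪ (((Y Δ Z) Δ Y) ∖ X)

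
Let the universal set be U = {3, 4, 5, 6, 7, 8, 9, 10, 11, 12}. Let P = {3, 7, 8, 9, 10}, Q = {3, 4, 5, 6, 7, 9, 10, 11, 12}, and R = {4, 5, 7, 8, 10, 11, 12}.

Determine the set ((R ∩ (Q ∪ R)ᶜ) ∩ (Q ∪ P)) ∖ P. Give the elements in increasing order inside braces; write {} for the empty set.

Q ∪ R = {3, 4, 5, 6, 7, 8, 9, 10, 11, 12}
(Q ∪ R)ᶜ = {}
R ∩ (Q ∪ R)ᶜ = {}
Q ∪ P = {3, 4, 5, 6, 7, 8, 9, 10, 11, 12}
(R ∩ (Q ∪ R)ᶜ) ∩ (Q ∪ P) = {}
((R ∩ (Q ∪ R)ᶜ) ∩ (Q ∪ P)) ∖ P = {}

{}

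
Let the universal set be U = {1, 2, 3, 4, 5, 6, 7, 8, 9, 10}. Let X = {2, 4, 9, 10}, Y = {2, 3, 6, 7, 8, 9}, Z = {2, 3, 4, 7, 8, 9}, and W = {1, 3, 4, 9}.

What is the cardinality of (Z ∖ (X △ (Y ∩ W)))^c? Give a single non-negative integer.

7

Y ∩ W = {3, 9}
X △ (Y ∩ W) = {2, 3, 4, 10}
Z ∖ (X △ (Y ∩ W)) = {7, 8, 9}
(Z ∖ (X △ (Y ∩ W)))^c = {1, 2, 3, 4, 5, 6, 10}
|(Z ∖ (X △ (Y ∩ W)))^c| = 7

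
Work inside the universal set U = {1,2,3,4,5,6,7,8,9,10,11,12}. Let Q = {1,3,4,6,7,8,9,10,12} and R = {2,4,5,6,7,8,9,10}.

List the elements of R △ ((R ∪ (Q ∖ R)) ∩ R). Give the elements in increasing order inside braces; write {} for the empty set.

{}

Q ∖ R = {1,3,12}
R ∪ (Q ∖ R) = {1,2,3,4,5,6,7,8,9,10,12}
(R ∪ (Q ∖ R)) ∩ R = {2,4,5,6,7,8,9,10}
R △ ((R ∪ (Q ∖ R)) ∩ R) = {}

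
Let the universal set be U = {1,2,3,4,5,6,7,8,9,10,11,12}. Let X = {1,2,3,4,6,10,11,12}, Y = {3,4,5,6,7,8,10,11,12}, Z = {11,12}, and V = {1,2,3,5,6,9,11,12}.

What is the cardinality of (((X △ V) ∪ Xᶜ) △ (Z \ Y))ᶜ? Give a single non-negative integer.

6

X △ V = {4,5,9,10}
Xᶜ = {5,7,8,9}
(X △ V) ∪ Xᶜ = {4,5,7,8,9,10}
Z \ Y = {}
((X △ V) ∪ Xᶜ) △ (Z \ Y) = {4,5,7,8,9,10}
(((X △ V) ∪ Xᶜ) △ (Z \ Y))ᶜ = {1,2,3,6,11,12}
|(((X △ V) ∪ Xᶜ) △ (Z \ Y))ᶜ| = 6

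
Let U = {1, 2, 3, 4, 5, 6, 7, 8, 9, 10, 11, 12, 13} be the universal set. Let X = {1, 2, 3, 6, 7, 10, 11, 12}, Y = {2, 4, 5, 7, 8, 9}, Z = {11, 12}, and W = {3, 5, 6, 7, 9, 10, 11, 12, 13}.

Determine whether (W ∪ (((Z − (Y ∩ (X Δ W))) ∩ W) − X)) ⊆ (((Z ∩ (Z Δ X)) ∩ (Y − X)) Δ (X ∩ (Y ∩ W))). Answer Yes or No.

X Δ W = {1, 2, 5, 9, 13}
Y ∩ (X Δ W) = {2, 5, 9}
Z − (Y ∩ (X Δ W)) = {11, 12}
(Z − (Y ∩ (X Δ W))) ∩ W = {11, 12}
((Z − (Y ∩ (X Δ W))) ∩ W) − X = {}
W ∪ (((Z − (Y ∩ (X Δ W))) ∩ W) − X) = {3, 5, 6, 7, 9, 10, 11, 12, 13}
Z Δ X = {1, 2, 3, 6, 7, 10}
Z ∩ (Z Δ X) = {}
Y − X = {4, 5, 8, 9}
(Z ∩ (Z Δ X)) ∩ (Y − X) = {}
Y ∩ W = {5, 7, 9}
X ∩ (Y ∩ W) = {7}
((Z ∩ (Z Δ X)) ∩ (Y − X)) Δ (X ∩ (Y ∩ W)) = {7}
3 ∈ W ∪ (((Z − (Y ∩ (X Δ W))) ∩ W) − X) but 3 ∉ ((Z ∩ (Z Δ X)) ∩ (Y − X)) Δ (X ∩ (Y ∩ W)), so the inclusion fails.

No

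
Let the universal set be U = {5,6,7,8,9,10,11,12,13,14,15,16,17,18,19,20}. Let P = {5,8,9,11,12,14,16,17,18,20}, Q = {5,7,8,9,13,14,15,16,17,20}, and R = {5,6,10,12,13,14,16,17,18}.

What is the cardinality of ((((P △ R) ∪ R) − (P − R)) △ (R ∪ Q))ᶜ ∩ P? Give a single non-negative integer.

7

P △ R = {6,8,9,10,11,13,20}
(P △ R) ∪ R = {5,6,8,9,10,11,12,13,14,16,17,18,20}
P − R = {8,9,11,20}
((P △ R) ∪ R) − (P − R) = {5,6,10,12,13,14,16,17,18}
R ∪ Q = {5,6,7,8,9,10,12,13,14,15,16,17,18,20}
(((P △ R) ∪ R) − (P − R)) △ (R ∪ Q) = {7,8,9,15,20}
((((P △ R) ∪ R) − (P − R)) △ (R ∪ Q))ᶜ = {5,6,10,11,12,13,14,16,17,18,19}
((((P △ R) ∪ R) − (P − R)) △ (R ∪ Q))ᶜ ∩ P = {5,11,12,14,16,17,18}
|((((P △ R) ∪ R) − (P − R)) △ (R ∪ Q))ᶜ ∩ P| = 7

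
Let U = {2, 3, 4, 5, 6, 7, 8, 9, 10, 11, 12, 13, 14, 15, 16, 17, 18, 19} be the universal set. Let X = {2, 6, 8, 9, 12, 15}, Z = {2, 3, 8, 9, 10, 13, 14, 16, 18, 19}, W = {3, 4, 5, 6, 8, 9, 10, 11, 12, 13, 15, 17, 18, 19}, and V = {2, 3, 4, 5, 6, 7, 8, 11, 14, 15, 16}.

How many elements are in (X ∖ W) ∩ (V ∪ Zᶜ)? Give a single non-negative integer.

X ∖ W = {2}
Zᶜ = {4, 5, 6, 7, 11, 12, 15, 17}
V ∪ Zᶜ = {2, 3, 4, 5, 6, 7, 8, 11, 12, 14, 15, 16, 17}
(X ∖ W) ∩ (V ∪ Zᶜ) = {2}
|(X ∖ W) ∩ (V ∪ Zᶜ)| = 1

1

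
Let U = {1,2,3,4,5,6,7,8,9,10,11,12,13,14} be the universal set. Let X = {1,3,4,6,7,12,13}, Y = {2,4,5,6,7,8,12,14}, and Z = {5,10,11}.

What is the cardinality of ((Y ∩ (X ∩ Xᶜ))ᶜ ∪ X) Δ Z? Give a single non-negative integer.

11

Xᶜ = {2,5,8,9,10,11,14}
X ∩ Xᶜ = {}
Y ∩ (X ∩ Xᶜ) = {}
(Y ∩ (X ∩ Xᶜ))ᶜ = {1,2,3,4,5,6,7,8,9,10,11,12,13,14}
(Y ∩ (X ∩ Xᶜ))ᶜ ∪ X = {1,2,3,4,5,6,7,8,9,10,11,12,13,14}
((Y ∩ (X ∩ Xᶜ))ᶜ ∪ X) Δ Z = {1,2,3,4,6,7,8,9,12,13,14}
|((Y ∩ (X ∩ Xᶜ))ᶜ ∪ X) Δ Z| = 11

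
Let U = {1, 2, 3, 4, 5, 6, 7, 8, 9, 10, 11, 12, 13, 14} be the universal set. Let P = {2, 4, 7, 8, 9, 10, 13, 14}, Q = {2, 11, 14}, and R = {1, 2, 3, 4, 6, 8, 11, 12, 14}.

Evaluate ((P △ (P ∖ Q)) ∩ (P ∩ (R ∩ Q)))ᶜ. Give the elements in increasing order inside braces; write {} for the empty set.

{1, 3, 4, 5, 6, 7, 8, 9, 10, 11, 12, 13}

P ∖ Q = {4, 7, 8, 9, 10, 13}
P △ (P ∖ Q) = {2, 14}
R ∩ Q = {2, 11, 14}
P ∩ (R ∩ Q) = {2, 14}
(P △ (P ∖ Q)) ∩ (P ∩ (R ∩ Q)) = {2, 14}
((P △ (P ∖ Q)) ∩ (P ∩ (R ∩ Q)))ᶜ = {1, 3, 4, 5, 6, 7, 8, 9, 10, 11, 12, 13}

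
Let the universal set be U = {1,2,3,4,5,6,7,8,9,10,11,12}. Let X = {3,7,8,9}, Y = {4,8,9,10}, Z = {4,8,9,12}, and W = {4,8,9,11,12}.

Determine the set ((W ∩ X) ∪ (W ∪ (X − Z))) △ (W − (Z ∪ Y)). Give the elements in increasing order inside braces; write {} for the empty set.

{3,4,7,8,9,12}

W ∩ X = {8,9}
X − Z = {3,7}
W ∪ (X − Z) = {3,4,7,8,9,11,12}
(W ∩ X) ∪ (W ∪ (X − Z)) = {3,4,7,8,9,11,12}
Z ∪ Y = {4,8,9,10,12}
W − (Z ∪ Y) = {11}
((W ∩ X) ∪ (W ∪ (X − Z))) △ (W − (Z ∪ Y)) = {3,4,7,8,9,12}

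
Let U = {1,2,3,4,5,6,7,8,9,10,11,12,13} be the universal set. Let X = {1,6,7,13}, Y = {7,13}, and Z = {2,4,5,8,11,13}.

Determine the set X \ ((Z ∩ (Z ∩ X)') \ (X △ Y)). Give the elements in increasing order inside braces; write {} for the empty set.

Z ∩ X = {13}
(Z ∩ X)' = {1,2,3,4,5,6,7,8,9,10,11,12}
Z ∩ (Z ∩ X)' = {2,4,5,8,11}
X △ Y = {1,6}
(Z ∩ (Z ∩ X)') \ (X △ Y) = {2,4,5,8,11}
X \ ((Z ∩ (Z ∩ X)') \ (X △ Y)) = {1,6,7,13}

{1,6,7,13}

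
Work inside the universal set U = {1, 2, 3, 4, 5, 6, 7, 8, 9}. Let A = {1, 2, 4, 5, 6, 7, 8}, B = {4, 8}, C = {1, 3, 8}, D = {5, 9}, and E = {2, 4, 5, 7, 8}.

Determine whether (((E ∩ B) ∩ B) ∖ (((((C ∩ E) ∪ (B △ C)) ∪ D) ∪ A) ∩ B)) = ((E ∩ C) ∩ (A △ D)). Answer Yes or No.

No

E ∩ B = {4, 8}
(E ∩ B) ∩ B = {4, 8}
C ∩ E = {8}
B △ C = {1, 3, 4}
(C ∩ E) ∪ (B △ C) = {1, 3, 4, 8}
((C ∩ E) ∪ (B △ C)) ∪ D = {1, 3, 4, 5, 8, 9}
(((C ∩ E) ∪ (B △ C)) ∪ D) ∪ A = {1, 2, 3, 4, 5, 6, 7, 8, 9}
((((C ∩ E) ∪ (B △ C)) ∪ D) ∪ A) ∩ B = {4, 8}
((E ∩ B) ∩ B) ∖ (((((C ∩ E) ∪ (B △ C)) ∪ D) ∪ A) ∩ B) = {}
E ∩ C = {8}
A △ D = {1, 2, 4, 6, 7, 8, 9}
(E ∩ C) ∩ (A △ D) = {8}
8 ∈ (E ∩ C) ∩ (A △ D) but 8 ∉ ((E ∩ B) ∩ B) ∖ (((((C ∩ E) ∪ (B △ C)) ∪ D) ∪ A) ∩ B), so they differ.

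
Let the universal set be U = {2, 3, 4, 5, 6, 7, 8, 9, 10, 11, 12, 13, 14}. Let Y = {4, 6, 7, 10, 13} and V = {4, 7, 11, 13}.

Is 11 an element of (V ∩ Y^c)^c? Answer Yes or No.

No

11 ∉ Y, so 11 ∈ Y^c
11 ∈ V and 11 ∈ Y^c, so 11 ∈ V ∩ Y^c
11 ∉ (V ∩ Y^c)^c since 11 ∈ (V ∩ Y^c)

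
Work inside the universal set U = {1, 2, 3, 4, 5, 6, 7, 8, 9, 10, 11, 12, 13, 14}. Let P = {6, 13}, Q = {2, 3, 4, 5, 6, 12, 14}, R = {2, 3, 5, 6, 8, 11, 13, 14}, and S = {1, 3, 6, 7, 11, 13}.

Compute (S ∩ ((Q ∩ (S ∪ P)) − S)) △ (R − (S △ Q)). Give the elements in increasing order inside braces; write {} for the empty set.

{3, 6, 8}

S ∪ P = {1, 3, 6, 7, 11, 13}
Q ∩ (S ∪ P) = {3, 6}
(Q ∩ (S ∪ P)) − S = {}
S ∩ ((Q ∩ (S ∪ P)) − S) = {}
S △ Q = {1, 2, 4, 5, 7, 11, 12, 13, 14}
R − (S △ Q) = {3, 6, 8}
(S ∩ ((Q ∩ (S ∪ P)) − S)) △ (R − (S △ Q)) = {3, 6, 8}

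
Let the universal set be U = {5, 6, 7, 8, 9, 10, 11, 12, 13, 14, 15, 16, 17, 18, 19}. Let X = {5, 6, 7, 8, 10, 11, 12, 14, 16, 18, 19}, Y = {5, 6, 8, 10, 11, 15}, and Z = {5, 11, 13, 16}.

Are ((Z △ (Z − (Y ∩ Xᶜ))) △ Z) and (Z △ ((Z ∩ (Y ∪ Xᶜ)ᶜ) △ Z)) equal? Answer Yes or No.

Xᶜ = {9, 13, 15, 17}
Y ∩ Xᶜ = {15}
Z − (Y ∩ Xᶜ) = {5, 11, 13, 16}
Z △ (Z − (Y ∩ Xᶜ)) = {}
(Z △ (Z − (Y ∩ Xᶜ))) △ Z = {5, 11, 13, 16}
Y ∪ Xᶜ = {5, 6, 8, 9, 10, 11, 13, 15, 17}
(Y ∪ Xᶜ)ᶜ = {7, 12, 14, 16, 18, 19}
Z ∩ (Y ∪ Xᶜ)ᶜ = {16}
(Z ∩ (Y ∪ Xᶜ)ᶜ) △ Z = {5, 11, 13}
Z △ ((Z ∩ (Y ∪ Xᶜ)ᶜ) △ Z) = {16}
5 ∈ (Z △ (Z − (Y ∩ Xᶜ))) △ Z but 5 ∉ Z △ ((Z ∩ (Y ∪ Xᶜ)ᶜ) △ Z), so they differ.

No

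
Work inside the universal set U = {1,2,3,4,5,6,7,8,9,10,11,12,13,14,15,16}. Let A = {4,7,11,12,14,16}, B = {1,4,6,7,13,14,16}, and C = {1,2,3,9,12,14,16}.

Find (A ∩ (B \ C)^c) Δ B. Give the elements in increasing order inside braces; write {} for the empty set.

B \ C = {4,6,7,13}
(B \ C)^c = {1,2,3,5,8,9,10,11,12,14,15,16}
A ∩ (B \ C)^c = {11,12,14,16}
(A ∩ (B \ C)^c) Δ B = {1,4,6,7,11,12,13}

{1,4,6,7,11,12,13}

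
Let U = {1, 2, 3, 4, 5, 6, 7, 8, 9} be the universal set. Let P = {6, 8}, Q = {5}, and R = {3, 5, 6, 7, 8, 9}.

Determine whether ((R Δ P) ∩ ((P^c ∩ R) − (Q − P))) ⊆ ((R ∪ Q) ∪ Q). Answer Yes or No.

R Δ P = {3, 5, 7, 9}
P^c = {1, 2, 3, 4, 5, 7, 9}
P^c ∩ R = {3, 5, 7, 9}
Q − P = {5}
(P^c ∩ R) − (Q − P) = {3, 7, 9}
(R Δ P) ∩ ((P^c ∩ R) − (Q − P)) = {3, 7, 9}
R ∪ Q = {3, 5, 6, 7, 8, 9}
(R ∪ Q) ∪ Q = {3, 5, 6, 7, 8, 9}
Every element of {3, 7, 9} is in {3, 5, 6, 7, 8, 9}, so (R Δ P) ∩ ((P^c ∩ R) − (Q − P)) ⊆ (R ∪ Q) ∪ Q.

Yes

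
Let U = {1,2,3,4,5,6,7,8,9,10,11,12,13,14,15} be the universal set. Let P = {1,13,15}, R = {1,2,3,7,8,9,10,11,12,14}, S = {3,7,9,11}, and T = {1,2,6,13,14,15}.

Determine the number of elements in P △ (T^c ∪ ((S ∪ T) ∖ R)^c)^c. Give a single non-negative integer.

2

T^c = {3,4,5,7,8,9,10,11,12}
S ∪ T = {1,2,3,6,7,9,11,13,14,15}
(S ∪ T) ∖ R = {6,13,15}
((S ∪ T) ∖ R)^c = {1,2,3,4,5,7,8,9,10,11,12,14}
T^c ∪ ((S ∪ T) ∖ R)^c = {1,2,3,4,5,7,8,9,10,11,12,14}
(T^c ∪ ((S ∪ T) ∖ R)^c)^c = {6,13,15}
P △ (T^c ∪ ((S ∪ T) ∖ R)^c)^c = {1,6}
|P △ (T^c ∪ ((S ∪ T) ∖ R)^c)^c| = 2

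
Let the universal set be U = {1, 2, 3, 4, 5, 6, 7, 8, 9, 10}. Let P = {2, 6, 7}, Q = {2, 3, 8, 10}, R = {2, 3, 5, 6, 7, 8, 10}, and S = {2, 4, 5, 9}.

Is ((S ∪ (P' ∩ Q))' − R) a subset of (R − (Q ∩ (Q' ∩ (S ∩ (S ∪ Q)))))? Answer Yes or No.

P' = {1, 3, 4, 5, 8, 9, 10}
P' ∩ Q = {3, 8, 10}
S ∪ (P' ∩ Q) = {2, 3, 4, 5, 8, 9, 10}
(S ∪ (P' ∩ Q))' = {1, 6, 7}
(S ∪ (P' ∩ Q))' − R = {1}
Q' = {1, 4, 5, 6, 7, 9}
S ∪ Q = {2, 3, 4, 5, 8, 9, 10}
S ∩ (S ∪ Q) = {2, 4, 5, 9}
Q' ∩ (S ∩ (S ∪ Q)) = {4, 5, 9}
Q ∩ (Q' ∩ (S ∩ (S ∪ Q))) = {}
R − (Q ∩ (Q' ∩ (S ∩ (S ∪ Q)))) = {2, 3, 5, 6, 7, 8, 10}
1 ∈ (S ∪ (P' ∩ Q))' − R but 1 ∉ R − (Q ∩ (Q' ∩ (S ∩ (S ∪ Q)))), so the inclusion fails.

No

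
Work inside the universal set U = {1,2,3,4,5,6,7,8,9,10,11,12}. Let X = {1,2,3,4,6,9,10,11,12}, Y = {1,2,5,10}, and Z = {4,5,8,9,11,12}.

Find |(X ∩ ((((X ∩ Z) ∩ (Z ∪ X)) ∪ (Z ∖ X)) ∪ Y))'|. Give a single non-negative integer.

5

X ∩ Z = {4,9,11,12}
Z ∪ X = {1,2,3,4,5,6,8,9,10,11,12}
(X ∩ Z) ∩ (Z ∪ X) = {4,9,11,12}
Z ∖ X = {5,8}
((X ∩ Z) ∩ (Z ∪ X)) ∪ (Z ∖ X) = {4,5,8,9,11,12}
(((X ∩ Z) ∩ (Z ∪ X)) ∪ (Z ∖ X)) ∪ Y = {1,2,4,5,8,9,10,11,12}
X ∩ ((((X ∩ Z) ∩ (Z ∪ X)) ∪ (Z ∖ X)) ∪ Y) = {1,2,4,9,10,11,12}
(X ∩ ((((X ∩ Z) ∩ (Z ∪ X)) ∪ (Z ∖ X)) ∪ Y))' = {3,5,6,7,8}
|(X ∩ ((((X ∩ Z) ∩ (Z ∪ X)) ∪ (Z ∖ X)) ∪ Y))'| = 5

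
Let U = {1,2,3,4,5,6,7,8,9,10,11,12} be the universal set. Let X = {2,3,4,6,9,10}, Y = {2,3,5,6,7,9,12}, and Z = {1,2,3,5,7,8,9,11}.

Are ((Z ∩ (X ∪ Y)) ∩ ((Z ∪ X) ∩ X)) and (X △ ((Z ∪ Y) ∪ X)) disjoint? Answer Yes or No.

Yes

X ∪ Y = {2,3,4,5,6,7,9,10,12}
Z ∩ (X ∪ Y) = {2,3,5,7,9}
Z ∪ X = {1,2,3,4,5,6,7,8,9,10,11}
(Z ∪ X) ∩ X = {2,3,4,6,9,10}
(Z ∩ (X ∪ Y)) ∩ ((Z ∪ X) ∩ X) = {2,3,9}
Z ∪ Y = {1,2,3,5,6,7,8,9,11,12}
(Z ∪ Y) ∪ X = {1,2,3,4,5,6,7,8,9,10,11,12}
X △ ((Z ∪ Y) ∪ X) = {1,5,7,8,11,12}
{2,3,9} and {1,5,7,8,11,12} share no elements.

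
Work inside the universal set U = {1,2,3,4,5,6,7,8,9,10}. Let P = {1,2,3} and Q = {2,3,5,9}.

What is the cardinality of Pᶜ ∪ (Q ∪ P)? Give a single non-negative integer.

10

Pᶜ = {4,5,6,7,8,9,10}
Q ∪ P = {1,2,3,5,9}
Pᶜ ∪ (Q ∪ P) = {1,2,3,4,5,6,7,8,9,10}
|Pᶜ ∪ (Q ∪ P)| = 10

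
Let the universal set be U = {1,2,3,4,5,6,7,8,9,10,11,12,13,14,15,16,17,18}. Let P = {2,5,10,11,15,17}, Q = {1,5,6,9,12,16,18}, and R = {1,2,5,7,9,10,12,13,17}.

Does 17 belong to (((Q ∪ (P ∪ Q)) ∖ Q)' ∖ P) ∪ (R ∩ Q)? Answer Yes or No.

17 ∈ P and 17 ∉ Q, so 17 ∈ P ∪ Q
17 ∉ Q and 17 ∈ (P ∪ Q), so 17 ∈ Q ∪ (P ∪ Q)
17 ∈ (Q ∪ (P ∪ Q)) and 17 ∉ Q, so 17 ∈ (Q ∪ (P ∪ Q)) ∖ Q
17 ∉ ((Q ∪ (P ∪ Q)) ∖ Q)' since 17 ∈ ((Q ∪ (P ∪ Q)) ∖ Q)
17 ∉ ((Q ∪ (P ∪ Q)) ∖ Q)' and 17 ∈ P, so 17 ∉ ((Q ∪ (P ∪ Q)) ∖ Q)' ∖ P
17 ∈ R and 17 ∉ Q, so 17 ∉ R ∩ Q
17 ∉ (((Q ∪ (P ∪ Q)) ∖ Q)' ∖ P) and 17 ∉ (R ∩ Q), so 17 ∉ (((Q ∪ (P ∪ Q)) ∖ Q)' ∖ P) ∪ (R ∩ Q)

No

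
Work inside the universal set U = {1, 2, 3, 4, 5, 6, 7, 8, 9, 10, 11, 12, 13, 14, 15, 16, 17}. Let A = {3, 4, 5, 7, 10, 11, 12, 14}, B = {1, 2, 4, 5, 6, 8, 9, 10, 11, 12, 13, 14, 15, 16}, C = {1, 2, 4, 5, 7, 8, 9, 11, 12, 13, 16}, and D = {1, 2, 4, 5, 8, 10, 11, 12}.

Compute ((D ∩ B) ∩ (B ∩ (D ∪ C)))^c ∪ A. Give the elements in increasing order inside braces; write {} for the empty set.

D ∩ B = {1, 2, 4, 5, 8, 10, 11, 12}
D ∪ C = {1, 2, 4, 5, 7, 8, 9, 10, 11, 12, 13, 16}
B ∩ (D ∪ C) = {1, 2, 4, 5, 8, 9, 10, 11, 12, 13, 16}
(D ∩ B) ∩ (B ∩ (D ∪ C)) = {1, 2, 4, 5, 8, 10, 11, 12}
((D ∩ B) ∩ (B ∩ (D ∪ C)))^c = {3, 6, 7, 9, 13, 14, 15, 16, 17}
((D ∩ B) ∩ (B ∩ (D ∪ C)))^c ∪ A = {3, 4, 5, 6, 7, 9, 10, 11, 12, 13, 14, 15, 16, 17}

{3, 4, 5, 6, 7, 9, 10, 11, 12, 13, 14, 15, 16, 17}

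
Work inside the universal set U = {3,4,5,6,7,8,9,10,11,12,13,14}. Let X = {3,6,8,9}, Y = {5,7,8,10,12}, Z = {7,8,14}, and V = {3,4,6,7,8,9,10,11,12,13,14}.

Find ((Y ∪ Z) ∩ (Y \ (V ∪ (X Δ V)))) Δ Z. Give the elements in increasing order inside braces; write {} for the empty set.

Y ∪ Z = {5,7,8,10,12,14}
X Δ V = {4,7,10,11,12,13,14}
V ∪ (X Δ V) = {3,4,6,7,8,9,10,11,12,13,14}
Y \ (V ∪ (X Δ V)) = {5}
(Y ∪ Z) ∩ (Y \ (V ∪ (X Δ V))) = {5}
((Y ∪ Z) ∩ (Y \ (V ∪ (X Δ V)))) Δ Z = {5,7,8,14}

{5,7,8,14}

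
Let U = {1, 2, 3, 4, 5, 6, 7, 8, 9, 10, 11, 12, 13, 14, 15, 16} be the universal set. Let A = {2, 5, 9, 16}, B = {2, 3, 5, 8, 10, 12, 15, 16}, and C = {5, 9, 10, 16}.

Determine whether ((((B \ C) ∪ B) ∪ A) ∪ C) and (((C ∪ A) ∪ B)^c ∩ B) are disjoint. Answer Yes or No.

Yes

B \ C = {2, 3, 8, 12, 15}
(B \ C) ∪ B = {2, 3, 5, 8, 10, 12, 15, 16}
((B \ C) ∪ B) ∪ A = {2, 3, 5, 8, 9, 10, 12, 15, 16}
(((B \ C) ∪ B) ∪ A) ∪ C = {2, 3, 5, 8, 9, 10, 12, 15, 16}
C ∪ A = {2, 5, 9, 10, 16}
(C ∪ A) ∪ B = {2, 3, 5, 8, 9, 10, 12, 15, 16}
((C ∪ A) ∪ B)^c = {1, 4, 6, 7, 11, 13, 14}
((C ∪ A) ∪ B)^c ∩ B = {}
{2, 3, 5, 8, 9, 10, 12, 15, 16} and {} share no elements.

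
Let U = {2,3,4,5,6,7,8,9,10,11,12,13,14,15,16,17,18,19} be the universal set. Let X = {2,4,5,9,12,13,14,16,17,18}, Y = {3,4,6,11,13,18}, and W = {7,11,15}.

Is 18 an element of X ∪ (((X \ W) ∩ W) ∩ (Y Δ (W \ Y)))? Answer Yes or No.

Yes

18 ∈ X and 18 ∉ W, so 18 ∈ X \ W
18 ∈ (X \ W) and 18 ∉ W, so 18 ∉ (X \ W) ∩ W
18 ∉ W and 18 ∈ Y, so 18 ∉ W \ Y
18 ∈ Y and 18 ∉ (W \ Y), so 18 ∈ Y Δ (W \ Y)
18 ∉ ((X \ W) ∩ W) and 18 ∈ (Y Δ (W \ Y)), so 18 ∉ ((X \ W) ∩ W) ∩ (Y Δ (W \ Y))
18 ∈ X and 18 ∉ (((X \ W) ∩ W) ∩ (Y Δ (W \ Y))), so 18 ∈ X ∪ (((X \ W) ∩ W) ∩ (Y Δ (W \ Y)))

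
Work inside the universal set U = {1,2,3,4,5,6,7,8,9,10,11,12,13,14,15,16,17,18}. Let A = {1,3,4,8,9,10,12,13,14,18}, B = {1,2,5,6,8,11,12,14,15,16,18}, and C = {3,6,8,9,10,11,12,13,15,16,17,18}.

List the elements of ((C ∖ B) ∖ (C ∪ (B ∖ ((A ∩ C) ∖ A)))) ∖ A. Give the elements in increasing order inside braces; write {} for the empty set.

C ∖ B = {3,9,10,13,17}
A ∩ C = {3,8,9,10,12,13,18}
(A ∩ C) ∖ A = {}
B ∖ ((A ∩ C) ∖ A) = {1,2,5,6,8,11,12,14,15,16,18}
C ∪ (B ∖ ((A ∩ C) ∖ A)) = {1,2,3,5,6,8,9,10,11,12,13,14,15,16,17,18}
(C ∖ B) ∖ (C ∪ (B ∖ ((A ∩ C) ∖ A))) = {}
((C ∖ B) ∖ (C ∪ (B ∖ ((A ∩ C) ∖ A)))) ∖ A = {}

{}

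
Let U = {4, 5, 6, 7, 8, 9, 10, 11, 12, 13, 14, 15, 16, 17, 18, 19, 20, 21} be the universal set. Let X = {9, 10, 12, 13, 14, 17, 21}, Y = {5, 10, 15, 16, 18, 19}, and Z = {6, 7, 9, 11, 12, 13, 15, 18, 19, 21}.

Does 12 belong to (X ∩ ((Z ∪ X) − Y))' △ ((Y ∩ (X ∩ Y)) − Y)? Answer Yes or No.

12 ∈ Z and 12 ∈ X, so 12 ∈ Z ∪ X
12 ∈ (Z ∪ X) and 12 ∉ Y, so 12 ∈ (Z ∪ X) − Y
12 ∈ X and 12 ∈ ((Z ∪ X) − Y), so 12 ∈ X ∩ ((Z ∪ X) − Y)
12 ∉ (X ∩ ((Z ∪ X) − Y))' since 12 ∈ (X ∩ ((Z ∪ X) − Y))
12 ∈ X and 12 ∉ Y, so 12 ∉ X ∩ Y
12 ∉ Y and 12 ∉ (X ∩ Y), so 12 ∉ Y ∩ (X ∩ Y)
12 ∉ (Y ∩ (X ∩ Y)) and 12 ∉ Y, so 12 ∉ (Y ∩ (X ∩ Y)) − Y
12 ∉ (X ∩ ((Z ∪ X) − Y))' and 12 ∉ ((Y ∩ (X ∩ Y)) − Y), so 12 ∉ (X ∩ ((Z ∪ X) − Y))' △ ((Y ∩ (X ∩ Y)) − Y)

No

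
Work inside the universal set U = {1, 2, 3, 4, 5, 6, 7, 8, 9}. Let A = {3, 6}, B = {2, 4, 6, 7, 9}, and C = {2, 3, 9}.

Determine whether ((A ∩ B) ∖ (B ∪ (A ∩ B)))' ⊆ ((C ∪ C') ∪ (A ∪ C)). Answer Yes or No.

Yes

A ∩ B = {6}
B ∪ (A ∩ B) = {2, 4, 6, 7, 9}
(A ∩ B) ∖ (B ∪ (A ∩ B)) = {}
((A ∩ B) ∖ (B ∪ (A ∩ B)))' = {1, 2, 3, 4, 5, 6, 7, 8, 9}
C' = {1, 4, 5, 6, 7, 8}
C ∪ C' = {1, 2, 3, 4, 5, 6, 7, 8, 9}
A ∪ C = {2, 3, 6, 9}
(C ∪ C') ∪ (A ∪ C) = {1, 2, 3, 4, 5, 6, 7, 8, 9}
Every element of {1, 2, 3, 4, 5, 6, 7, 8, 9} is in {1, 2, 3, 4, 5, 6, 7, 8, 9}, so ((A ∩ B) ∖ (B ∪ (A ∩ B)))' ⊆ (C ∪ C') ∪ (A ∪ C).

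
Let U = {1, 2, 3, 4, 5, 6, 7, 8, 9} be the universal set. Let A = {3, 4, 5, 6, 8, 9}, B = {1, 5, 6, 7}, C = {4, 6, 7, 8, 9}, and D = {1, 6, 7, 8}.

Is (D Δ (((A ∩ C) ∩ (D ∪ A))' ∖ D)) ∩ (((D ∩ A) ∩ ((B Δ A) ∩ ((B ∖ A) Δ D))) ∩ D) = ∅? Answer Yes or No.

A ∩ C = {4, 6, 8, 9}
D ∪ A = {1, 3, 4, 5, 6, 7, 8, 9}
(A ∩ C) ∩ (D ∪ A) = {4, 6, 8, 9}
((A ∩ C) ∩ (D ∪ A))' = {1, 2, 3, 5, 7}
((A ∩ C) ∩ (D ∪ A))' ∖ D = {2, 3, 5}
D Δ (((A ∩ C) ∩ (D ∪ A))' ∖ D) = {1, 2, 3, 5, 6, 7, 8}
D ∩ A = {6, 8}
B Δ A = {1, 3, 4, 7, 8, 9}
B ∖ A = {1, 7}
(B ∖ A) Δ D = {6, 8}
(B Δ A) ∩ ((B ∖ A) Δ D) = {8}
(D ∩ A) ∩ ((B Δ A) ∩ ((B ∖ A) Δ D)) = {8}
((D ∩ A) ∩ ((B Δ A) ∩ ((B ∖ A) Δ D))) ∩ D = {8}
8 lies in both, so they are not disjoint.

No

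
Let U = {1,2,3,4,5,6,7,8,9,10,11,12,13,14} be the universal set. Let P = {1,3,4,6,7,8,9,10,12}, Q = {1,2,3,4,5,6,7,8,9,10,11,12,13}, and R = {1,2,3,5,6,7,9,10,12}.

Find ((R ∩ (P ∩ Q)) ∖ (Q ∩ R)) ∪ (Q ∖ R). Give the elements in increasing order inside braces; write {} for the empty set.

P ∩ Q = {1,3,4,6,7,8,9,10,12}
R ∩ (P ∩ Q) = {1,3,6,7,9,10,12}
Q ∩ R = {1,2,3,5,6,7,9,10,12}
(R ∩ (P ∩ Q)) ∖ (Q ∩ R) = {}
Q ∖ R = {4,8,11,13}
((R ∩ (P ∩ Q)) ∖ (Q ∩ R)) ∪ (Q ∖ R) = {4,8,11,13}

{4,8,11,13}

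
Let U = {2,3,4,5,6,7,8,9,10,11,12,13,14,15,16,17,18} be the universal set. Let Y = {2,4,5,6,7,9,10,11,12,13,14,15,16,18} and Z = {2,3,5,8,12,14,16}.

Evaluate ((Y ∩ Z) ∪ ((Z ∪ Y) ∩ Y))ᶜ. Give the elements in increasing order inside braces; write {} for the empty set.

{3,8,17}

Y ∩ Z = {2,5,12,14,16}
Z ∪ Y = {2,3,4,5,6,7,8,9,10,11,12,13,14,15,16,18}
(Z ∪ Y) ∩ Y = {2,4,5,6,7,9,10,11,12,13,14,15,16,18}
(Y ∩ Z) ∪ ((Z ∪ Y) ∩ Y) = {2,4,5,6,7,9,10,11,12,13,14,15,16,18}
((Y ∩ Z) ∪ ((Z ∪ Y) ∩ Y))ᶜ = {3,8,17}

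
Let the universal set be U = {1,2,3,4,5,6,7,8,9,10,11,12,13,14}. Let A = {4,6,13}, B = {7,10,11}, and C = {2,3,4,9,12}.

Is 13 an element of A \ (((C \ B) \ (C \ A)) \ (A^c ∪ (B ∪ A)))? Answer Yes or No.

13 ∉ C and 13 ∉ B, so 13 ∉ C \ B
13 ∉ C and 13 ∈ A, so 13 ∉ C \ A
13 ∉ (C \ B) and 13 ∉ (C \ A), so 13 ∉ (C \ B) \ (C \ A)
13 ∈ A, so 13 ∉ A^c
13 ∉ B and 13 ∈ A, so 13 ∈ B ∪ A
13 ∉ A^c and 13 ∈ (B ∪ A), so 13 ∈ A^c ∪ (B ∪ A)
13 ∉ ((C \ B) \ (C \ A)) and 13 ∈ (A^c ∪ (B ∪ A)), so 13 ∉ ((C \ B) \ (C \ A)) \ (A^c ∪ (B ∪ A))
13 ∈ A and 13 ∉ (((C \ B) \ (C \ A)) \ (A^c ∪ (B ∪ A))), so 13 ∈ A \ (((C \ B) \ (C \ A)) \ (A^c ∪ (B ∪ A)))

Yes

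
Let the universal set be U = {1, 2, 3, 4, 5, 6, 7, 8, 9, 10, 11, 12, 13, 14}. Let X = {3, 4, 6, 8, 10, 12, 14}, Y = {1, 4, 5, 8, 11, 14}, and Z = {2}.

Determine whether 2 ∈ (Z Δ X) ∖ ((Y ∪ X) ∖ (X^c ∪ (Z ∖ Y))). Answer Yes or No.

Yes

2 ∈ Z and 2 ∉ X, so 2 ∈ Z Δ X
2 ∉ Y and 2 ∉ X, so 2 ∉ Y ∪ X
2 ∉ X, so 2 ∈ X^c
2 ∈ Z and 2 ∉ Y, so 2 ∈ Z ∖ Y
2 ∈ X^c and 2 ∈ (Z ∖ Y), so 2 ∈ X^c ∪ (Z ∖ Y)
2 ∉ (Y ∪ X) and 2 ∈ (X^c ∪ (Z ∖ Y)), so 2 ∉ (Y ∪ X) ∖ (X^c ∪ (Z ∖ Y))
2 ∈ (Z Δ X) and 2 ∉ ((Y ∪ X) ∖ (X^c ∪ (Z ∖ Y))), so 2 ∈ (Z Δ X) ∖ ((Y ∪ X) ∖ (X^c ∪ (Z ∖ Y)))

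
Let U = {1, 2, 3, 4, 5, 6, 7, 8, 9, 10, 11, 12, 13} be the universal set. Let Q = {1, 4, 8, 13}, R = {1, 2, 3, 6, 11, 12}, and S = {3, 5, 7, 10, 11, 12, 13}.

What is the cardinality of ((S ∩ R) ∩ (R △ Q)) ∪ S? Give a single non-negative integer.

7

S ∩ R = {3, 11, 12}
R △ Q = {2, 3, 4, 6, 8, 11, 12, 13}
(S ∩ R) ∩ (R △ Q) = {3, 11, 12}
((S ∩ R) ∩ (R △ Q)) ∪ S = {3, 5, 7, 10, 11, 12, 13}
|((S ∩ R) ∩ (R △ Q)) ∪ S| = 7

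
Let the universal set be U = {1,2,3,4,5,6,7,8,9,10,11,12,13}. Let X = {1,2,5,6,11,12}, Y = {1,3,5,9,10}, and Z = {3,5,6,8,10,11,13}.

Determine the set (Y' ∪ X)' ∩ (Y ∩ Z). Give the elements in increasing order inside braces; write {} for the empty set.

{3,10}

Y' = {2,4,6,7,8,11,12,13}
Y' ∪ X = {1,2,4,5,6,7,8,11,12,13}
(Y' ∪ X)' = {3,9,10}
Y ∩ Z = {3,5,10}
(Y' ∪ X)' ∩ (Y ∩ Z) = {3,10}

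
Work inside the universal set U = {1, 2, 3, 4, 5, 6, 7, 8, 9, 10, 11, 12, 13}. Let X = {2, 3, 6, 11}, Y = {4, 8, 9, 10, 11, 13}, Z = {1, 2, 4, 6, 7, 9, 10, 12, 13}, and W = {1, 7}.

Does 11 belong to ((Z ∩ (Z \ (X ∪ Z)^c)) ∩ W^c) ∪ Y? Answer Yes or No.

11 ∈ X and 11 ∉ Z, so 11 ∈ X ∪ Z
11 ∉ (X ∪ Z)^c since 11 ∈ (X ∪ Z)
11 ∉ Z and 11 ∉ (X ∪ Z)^c, so 11 ∉ Z \ (X ∪ Z)^c
11 ∉ Z and 11 ∉ (Z \ (X ∪ Z)^c), so 11 ∉ Z ∩ (Z \ (X ∪ Z)^c)
11 ∉ W, so 11 ∈ W^c
11 ∉ (Z ∩ (Z \ (X ∪ Z)^c)) and 11 ∈ W^c, so 11 ∉ (Z ∩ (Z \ (X ∪ Z)^c)) ∩ W^c
11 ∉ ((Z ∩ (Z \ (X ∪ Z)^c)) ∩ W^c) and 11 ∈ Y, so 11 ∈ ((Z ∩ (Z \ (X ∪ Z)^c)) ∩ W^c) ∪ Y

Yes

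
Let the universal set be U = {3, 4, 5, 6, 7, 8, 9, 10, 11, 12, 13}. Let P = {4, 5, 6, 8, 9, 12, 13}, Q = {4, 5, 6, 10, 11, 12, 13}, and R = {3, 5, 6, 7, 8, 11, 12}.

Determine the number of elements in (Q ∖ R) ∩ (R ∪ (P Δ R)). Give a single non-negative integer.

2

Q ∖ R = {4, 10, 13}
P Δ R = {3, 4, 7, 9, 11, 13}
R ∪ (P Δ R) = {3, 4, 5, 6, 7, 8, 9, 11, 12, 13}
(Q ∖ R) ∩ (R ∪ (P Δ R)) = {4, 13}
|(Q ∖ R) ∩ (R ∪ (P Δ R))| = 2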